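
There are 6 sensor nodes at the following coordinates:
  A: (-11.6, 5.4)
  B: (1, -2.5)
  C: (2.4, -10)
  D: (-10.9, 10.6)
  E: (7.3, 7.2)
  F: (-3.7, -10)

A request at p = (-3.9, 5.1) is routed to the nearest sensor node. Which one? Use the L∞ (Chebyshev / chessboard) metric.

d(p,A) = max(7.7, 0.3) = 7.7
d(p,B) = max(4.9, 7.6) = 7.6
d(p,C) = max(6.3, 15.1) = 15.1
d(p,D) = max(7, 5.5) = 7
d(p,E) = max(11.2, 2.1) = 11.2
d(p,F) = max(0.2, 15.1) = 15.1
The smallest is to D, so p lies in the Voronoi region of D.

D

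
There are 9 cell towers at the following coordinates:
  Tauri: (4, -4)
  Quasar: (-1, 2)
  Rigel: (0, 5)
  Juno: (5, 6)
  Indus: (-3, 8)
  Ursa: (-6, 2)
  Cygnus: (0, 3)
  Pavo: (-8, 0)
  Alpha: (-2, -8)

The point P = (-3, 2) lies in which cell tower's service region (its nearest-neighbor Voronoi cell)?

Since √ is increasing, it suffices to compare squared distances:
d²(P, Tauri) = (-3−4)² + (2−(-4))² = 49 + 36 = 85
d²(P, Quasar) = (-3−(-1))² + (2−2)² = 4 + 0 = 4
d²(P, Rigel) = (-3−0)² + (2−5)² = 9 + 9 = 18
d²(P, Juno) = (-3−5)² + (2−6)² = 64 + 16 = 80
d²(P, Indus) = (-3−(-3))² + (2−8)² = 0 + 36 = 36
d²(P, Ursa) = (-3−(-6))² + (2−2)² = 9 + 0 = 9
d²(P, Cygnus) = (-3−0)² + (2−3)² = 9 + 1 = 10
d²(P, Pavo) = (-3−(-8))² + (2−0)² = 25 + 4 = 29
d²(P, Alpha) = (-3−(-2))² + (2−(-8))² = 1 + 100 = 101
Minimum is at Quasar.

Quasar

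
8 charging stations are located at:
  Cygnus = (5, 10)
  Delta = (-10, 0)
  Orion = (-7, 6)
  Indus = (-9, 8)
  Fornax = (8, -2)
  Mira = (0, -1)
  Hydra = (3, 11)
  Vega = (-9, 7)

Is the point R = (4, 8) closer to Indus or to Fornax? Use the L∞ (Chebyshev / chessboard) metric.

d(R, Indus) = max(13, 0) = 13
d(R, Fornax) = max(4, 10) = 10
13 > 10, so Fornax is closer.

Fornax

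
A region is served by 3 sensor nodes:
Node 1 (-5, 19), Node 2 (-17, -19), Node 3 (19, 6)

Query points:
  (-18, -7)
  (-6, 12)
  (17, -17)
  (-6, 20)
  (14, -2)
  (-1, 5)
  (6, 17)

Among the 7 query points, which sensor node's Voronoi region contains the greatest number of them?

(-18, -7) — d² to each: Node 1:845, Node 2:145, Node 3:1538 → nearest is Node 2
(-6, 12) — d² to each: Node 1:50, Node 2:1082, Node 3:661 → nearest is Node 1
(17, -17) — d² to each: Node 1:1780, Node 2:1160, Node 3:533 → nearest is Node 3
(-6, 20) — d² to each: Node 1:2, Node 2:1642, Node 3:821 → nearest is Node 1
(14, -2) — d² to each: Node 1:802, Node 2:1250, Node 3:89 → nearest is Node 3
(-1, 5) — d² to each: Node 1:212, Node 2:832, Node 3:401 → nearest is Node 1
(6, 17) — d² to each: Node 1:125, Node 2:1825, Node 3:290 → nearest is Node 1
Tally — Node 1:4, Node 2:1, Node 3:2. Node 1 captures the most (4).

Node 1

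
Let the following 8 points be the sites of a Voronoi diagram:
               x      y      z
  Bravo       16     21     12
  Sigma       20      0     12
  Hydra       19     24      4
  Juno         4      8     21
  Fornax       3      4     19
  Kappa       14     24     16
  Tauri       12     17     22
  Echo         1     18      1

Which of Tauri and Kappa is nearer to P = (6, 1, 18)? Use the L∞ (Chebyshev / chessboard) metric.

d(P, Tauri) = max(6, 16, 4) = 16
d(P, Kappa) = max(8, 23, 2) = 23
16 < 23, so Tauri is closer.

Tauri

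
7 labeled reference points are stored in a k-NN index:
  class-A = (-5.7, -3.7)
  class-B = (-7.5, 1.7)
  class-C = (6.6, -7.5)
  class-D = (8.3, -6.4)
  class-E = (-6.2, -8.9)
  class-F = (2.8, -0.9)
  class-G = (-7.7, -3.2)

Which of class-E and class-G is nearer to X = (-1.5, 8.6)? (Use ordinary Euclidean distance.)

class-G

Compare squared distances:
d²(X, class-E) = (-1.5−(-6.2))² + (8.6−(-8.9))² = 22.09 + 306.25 = 328.34
d²(X, class-G) = (-1.5−(-7.7))² + (8.6−(-3.2))² = 38.44 + 139.24 = 177.68
328.34 > 177.68, so class-G is closer.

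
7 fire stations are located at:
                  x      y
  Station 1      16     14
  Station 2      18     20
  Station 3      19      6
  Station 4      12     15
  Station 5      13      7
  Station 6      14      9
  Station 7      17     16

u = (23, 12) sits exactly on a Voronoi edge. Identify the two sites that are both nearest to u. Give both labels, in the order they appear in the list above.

Squared distances from u to each site:
d²(u, Station 1) = 49 + 4 = 53
d²(u, Station 2) = 25 + 64 = 89
d²(u, Station 3) = 16 + 36 = 52
d²(u, Station 4) = 121 + 9 = 130
d²(u, Station 5) = 100 + 25 = 125
d²(u, Station 6) = 81 + 9 = 90
d²(u, Station 7) = 36 + 16 = 52
u is equidistant from Station 3 and Station 7 (both at squared distance 52), and every other site is strictly farther — so u lies on the Station 3–Station 7 Voronoi edge.

Station 3 and Station 7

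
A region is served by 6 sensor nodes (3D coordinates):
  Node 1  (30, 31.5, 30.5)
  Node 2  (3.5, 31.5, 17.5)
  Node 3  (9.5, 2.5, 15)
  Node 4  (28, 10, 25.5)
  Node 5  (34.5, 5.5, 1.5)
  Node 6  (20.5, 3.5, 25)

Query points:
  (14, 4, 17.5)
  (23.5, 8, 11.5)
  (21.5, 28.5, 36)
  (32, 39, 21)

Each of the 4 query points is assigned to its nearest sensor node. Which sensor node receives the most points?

Node 1

(14, 4, 17.5) — d² to each: Node 1:1181.25, Node 2:866.5, Node 3:28.75, Node 4:296, Node 5:678.5, Node 6:98.75 → nearest is Node 3
(23.5, 8, 11.5) — d² to each: Node 1:955.5, Node 2:988.25, Node 3:238.5, Node 4:220.25, Node 5:227.25, Node 6:211.5 → nearest is Node 6
(21.5, 28.5, 36) — d² to each: Node 1:111.5, Node 2:675.25, Node 3:1261, Node 4:494.75, Node 5:1888.25, Node 6:747 → nearest is Node 1
(32, 39, 21) — d² to each: Node 1:150.5, Node 2:880.75, Node 3:1874.5, Node 4:877.25, Node 5:1508.75, Node 6:1408.5 → nearest is Node 1
Tally — Node 1:2, Node 3:1, Node 6:1. Node 1 captures the most (2).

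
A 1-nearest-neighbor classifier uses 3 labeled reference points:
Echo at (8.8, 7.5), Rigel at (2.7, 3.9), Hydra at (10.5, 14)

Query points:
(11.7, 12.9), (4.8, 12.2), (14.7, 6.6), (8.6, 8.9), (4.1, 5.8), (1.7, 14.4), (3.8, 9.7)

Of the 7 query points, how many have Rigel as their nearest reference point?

(11.7, 12.9) — d² to each: Echo:37.57, Rigel:162, Hydra:2.65 → nearest is Hydra
(4.8, 12.2) — d² to each: Echo:38.09, Rigel:73.3, Hydra:35.73 → nearest is Hydra
(14.7, 6.6) — d² to each: Echo:35.62, Rigel:151.29, Hydra:72.4 → nearest is Echo
(8.6, 8.9) — d² to each: Echo:2, Rigel:59.81, Hydra:29.62 → nearest is Echo
(4.1, 5.8) — d² to each: Echo:24.98, Rigel:5.57, Hydra:108.2 → nearest is Rigel
(1.7, 14.4) — d² to each: Echo:98.02, Rigel:111.25, Hydra:77.6 → nearest is Hydra
(3.8, 9.7) — d² to each: Echo:29.84, Rigel:34.85, Hydra:63.38 → nearest is Echo
1 of the 7 points has Rigel as nearest.

1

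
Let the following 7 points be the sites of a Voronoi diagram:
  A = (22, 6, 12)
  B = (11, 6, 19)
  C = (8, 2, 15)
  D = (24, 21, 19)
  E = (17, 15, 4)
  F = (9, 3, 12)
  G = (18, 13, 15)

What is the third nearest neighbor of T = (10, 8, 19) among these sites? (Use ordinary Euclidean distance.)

F

Compare squared distances (the ordering matches that of the actual distances):
|TA|² = (10−22)² + (8−6)² + (19−12)² = 144 + 4 + 49 = 197
|TB|² = (10−11)² + (8−6)² + (19−19)² = 1 + 4 + 0 = 5
|TC|² = (10−8)² + (8−2)² + (19−15)² = 4 + 36 + 16 = 56
|TD|² = (10−24)² + (8−21)² + (19−19)² = 196 + 169 + 0 = 365
|TE|² = (10−17)² + (8−15)² + (19−4)² = 49 + 49 + 225 = 323
|TF|² = (10−9)² + (8−3)² + (19−12)² = 1 + 25 + 49 = 75
|TG|² = (10−18)² + (8−13)² + (19−15)² = 64 + 25 + 16 = 105
Sorted ascending: B, C, F, G, … — the third-nearest is F.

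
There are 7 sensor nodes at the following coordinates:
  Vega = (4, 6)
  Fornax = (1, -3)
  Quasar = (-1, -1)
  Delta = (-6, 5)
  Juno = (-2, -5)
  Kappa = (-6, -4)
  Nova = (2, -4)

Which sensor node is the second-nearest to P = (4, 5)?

Squared Euclidean distances:
d²(P, Vega) = (4−4)² + (5−6)² = 0 + 1 = 1
d²(P, Fornax) = (4−1)² + (5−(-3))² = 9 + 64 = 73
d²(P, Quasar) = (4−(-1))² + (5−(-1))² = 25 + 36 = 61
d²(P, Delta) = (4−(-6))² + (5−5)² = 100 + 0 = 100
d²(P, Juno) = (4−(-2))² + (5−(-5))² = 36 + 100 = 136
d²(P, Kappa) = (4−(-6))² + (5−(-4))² = 100 + 81 = 181
d²(P, Nova) = (4−2)² + (5−(-4))² = 4 + 81 = 85
Sorted ascending: Vega, Quasar, Fornax, … — the second-nearest is Quasar.

Quasar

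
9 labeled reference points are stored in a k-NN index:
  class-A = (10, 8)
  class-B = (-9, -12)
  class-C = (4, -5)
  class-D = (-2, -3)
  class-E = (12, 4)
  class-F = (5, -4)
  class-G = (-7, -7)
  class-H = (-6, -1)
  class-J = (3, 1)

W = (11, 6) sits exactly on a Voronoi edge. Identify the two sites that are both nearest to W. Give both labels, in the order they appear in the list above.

class-A and class-E

Squared distances from W to each site:
d²(W, class-A) = (11−10)² + (6−8)² = 1 + 4 = 5
d²(W, class-B) = (11−(-9))² + (6−(-12))² = 400 + 324 = 724
d²(W, class-C) = (11−4)² + (6−(-5))² = 49 + 121 = 170
d²(W, class-D) = (11−(-2))² + (6−(-3))² = 169 + 81 = 250
d²(W, class-E) = (11−12)² + (6−4)² = 1 + 4 = 5
d²(W, class-F) = (11−5)² + (6−(-4))² = 36 + 100 = 136
d²(W, class-G) = (11−(-7))² + (6−(-7))² = 324 + 169 = 493
d²(W, class-H) = (11−(-6))² + (6−(-1))² = 289 + 49 = 338
d²(W, class-J) = (11−3)² + (6−1)² = 64 + 25 = 89
W is equidistant from class-A and class-E (both at squared distance 5), and every other site is strictly farther — so W lies on the class-A–class-E Voronoi edge.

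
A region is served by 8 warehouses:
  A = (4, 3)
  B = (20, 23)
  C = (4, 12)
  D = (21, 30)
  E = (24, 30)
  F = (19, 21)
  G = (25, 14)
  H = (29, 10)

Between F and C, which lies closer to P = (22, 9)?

Compare squared distances:
|PF|² = (22−19)² + (9−21)² = 9 + 144 = 153
|PC|² = (22−4)² + (9−12)² = 324 + 9 = 333
153 < 333, so F is closer.

F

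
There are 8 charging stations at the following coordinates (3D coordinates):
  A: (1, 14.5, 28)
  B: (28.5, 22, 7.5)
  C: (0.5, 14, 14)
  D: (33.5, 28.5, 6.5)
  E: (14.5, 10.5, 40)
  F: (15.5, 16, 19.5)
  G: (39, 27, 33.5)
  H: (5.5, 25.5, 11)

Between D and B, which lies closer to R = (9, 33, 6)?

Compare squared distances:
|RD|² = (9−33.5)² + (33−28.5)² + (6−6.5)² = 600.25 + 20.25 + 0.25 = 620.75
|RB|² = (9−28.5)² + (33−22)² + (6−7.5)² = 380.25 + 121 + 2.25 = 503.5
620.75 > 503.5, so B is closer.

B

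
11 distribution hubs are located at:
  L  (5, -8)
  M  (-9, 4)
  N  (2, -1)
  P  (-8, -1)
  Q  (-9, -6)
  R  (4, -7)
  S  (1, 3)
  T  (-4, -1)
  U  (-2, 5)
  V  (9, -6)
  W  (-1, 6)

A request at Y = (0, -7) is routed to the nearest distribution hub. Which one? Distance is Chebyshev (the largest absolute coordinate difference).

R

d(Y,L) = max(5, 1) = 5
d(Y,M) = max(9, 11) = 11
d(Y,N) = max(2, 6) = 6
d(Y,P) = max(8, 6) = 8
d(Y,Q) = max(9, 1) = 9
d(Y,R) = max(4, 0) = 4
d(Y,S) = max(1, 10) = 10
d(Y,T) = max(4, 6) = 6
d(Y,U) = max(2, 12) = 12
d(Y,V) = max(9, 1) = 9
d(Y,W) = max(1, 13) = 13
The smallest is to R, so Y lies in the Voronoi region of R.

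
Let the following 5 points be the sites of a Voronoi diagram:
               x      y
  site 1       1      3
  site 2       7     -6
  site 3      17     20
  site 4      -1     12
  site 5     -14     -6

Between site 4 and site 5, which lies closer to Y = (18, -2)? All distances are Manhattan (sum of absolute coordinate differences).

d(Y, site 4) = |18−(-1)| + |-2−12| = 19 + 14 = 33
d(Y, site 5) = |18−(-14)| + |-2−(-6)| = 32 + 4 = 36
33 < 36, so site 4 is closer.

site 4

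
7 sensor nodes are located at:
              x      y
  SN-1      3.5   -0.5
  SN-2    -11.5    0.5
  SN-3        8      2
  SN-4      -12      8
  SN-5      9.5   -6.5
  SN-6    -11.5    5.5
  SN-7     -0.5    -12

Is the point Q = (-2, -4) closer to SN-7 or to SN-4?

SN-7

Compare squared distances:
d²(Q, SN-7) = (-2−(-0.5))² + (-4−(-12))² = 2.25 + 64 = 66.25
d²(Q, SN-4) = (-2−(-12))² + (-4−8)² = 100 + 144 = 244
66.25 < 244, so SN-7 is closer.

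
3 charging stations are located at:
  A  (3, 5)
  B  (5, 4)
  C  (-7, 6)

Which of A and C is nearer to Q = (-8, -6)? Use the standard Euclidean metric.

C

Compare squared distances:
|QA|² = (-8−3)² + (-6−5)² = 121 + 121 = 242
|QC|² = (-8−(-7))² + (-6−6)² = 1 + 144 = 145
242 > 145, so C is closer.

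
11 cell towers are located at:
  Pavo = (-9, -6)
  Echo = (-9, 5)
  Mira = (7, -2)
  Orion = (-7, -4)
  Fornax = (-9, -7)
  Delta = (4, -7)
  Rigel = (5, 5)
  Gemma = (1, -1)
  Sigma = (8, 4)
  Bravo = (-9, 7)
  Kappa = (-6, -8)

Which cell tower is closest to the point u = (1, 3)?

Squared Euclidean distances:
d²(u, Pavo) = (1−(-9))² + (3−(-6))² = 100 + 81 = 181
d²(u, Echo) = (1−(-9))² + (3−5)² = 100 + 4 = 104
d²(u, Mira) = (1−7)² + (3−(-2))² = 36 + 25 = 61
d²(u, Orion) = (1−(-7))² + (3−(-4))² = 64 + 49 = 113
d²(u, Fornax) = (1−(-9))² + (3−(-7))² = 100 + 100 = 200
d²(u, Delta) = (1−4)² + (3−(-7))² = 9 + 100 = 109
d²(u, Rigel) = (1−5)² + (3−5)² = 16 + 4 = 20
d²(u, Gemma) = (1−1)² + (3−(-1))² = 0 + 16 = 16
d²(u, Sigma) = (1−8)² + (3−4)² = 49 + 1 = 50
d²(u, Bravo) = (1−(-9))² + (3−7)² = 100 + 16 = 116
d²(u, Kappa) = (1−(-6))² + (3−(-8))² = 49 + 121 = 170
The smallest is to Gemma, so u lies in the Voronoi region of Gemma.

Gemma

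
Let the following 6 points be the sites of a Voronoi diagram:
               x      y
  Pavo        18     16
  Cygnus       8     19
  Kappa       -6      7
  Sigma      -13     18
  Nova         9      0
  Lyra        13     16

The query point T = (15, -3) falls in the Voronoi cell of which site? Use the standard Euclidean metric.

Squared Euclidean distances:
d²(T, Pavo) = (15−18)² + (-3−16)² = 9 + 361 = 370
d²(T, Cygnus) = (15−8)² + (-3−19)² = 49 + 484 = 533
d²(T, Kappa) = (15−(-6))² + (-3−7)² = 441 + 100 = 541
d²(T, Sigma) = (15−(-13))² + (-3−18)² = 784 + 441 = 1225
d²(T, Nova) = (15−9)² + (-3−0)² = 36 + 9 = 45
d²(T, Lyra) = (15−13)² + (-3−16)² = 4 + 361 = 365
Nova is nearest.

Nova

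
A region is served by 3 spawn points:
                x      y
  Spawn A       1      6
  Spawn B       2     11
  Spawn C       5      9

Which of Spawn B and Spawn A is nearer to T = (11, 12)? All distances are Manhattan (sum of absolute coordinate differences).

Spawn B

d(T, Spawn B) = |11−2| + |12−11| = 9 + 1 = 10
d(T, Spawn A) = |11−1| + |12−6| = 10 + 6 = 16
10 < 16, so Spawn B is closer.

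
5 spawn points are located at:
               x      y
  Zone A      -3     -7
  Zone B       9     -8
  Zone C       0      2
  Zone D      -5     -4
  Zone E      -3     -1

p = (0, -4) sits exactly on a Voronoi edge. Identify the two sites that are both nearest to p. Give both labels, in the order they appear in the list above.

Zone A and Zone E

Squared distances from p to each site:
d²(p, Zone A) = 9 + 9 = 18
d²(p, Zone B) = 81 + 16 = 97
d²(p, Zone C) = 0 + 36 = 36
d²(p, Zone D) = 25 + 0 = 25
d²(p, Zone E) = 9 + 9 = 18
p is equidistant from Zone A and Zone E (both at squared distance 18), and every other site is strictly farther — so p lies on the Zone A–Zone E Voronoi edge.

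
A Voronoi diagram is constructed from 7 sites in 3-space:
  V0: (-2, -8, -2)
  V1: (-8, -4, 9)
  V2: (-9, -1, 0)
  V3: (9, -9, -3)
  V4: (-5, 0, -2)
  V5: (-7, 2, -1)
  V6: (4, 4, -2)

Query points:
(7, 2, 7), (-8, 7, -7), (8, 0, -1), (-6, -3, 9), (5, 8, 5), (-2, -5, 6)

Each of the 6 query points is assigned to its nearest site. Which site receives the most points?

V6

(7, 2, 7) — d² to each: V0:262, V1:265, V2:314, V3:225, V4:229, V5:260, V6:94 → nearest is V6
(-8, 7, -7) — d² to each: V0:286, V1:377, V2:114, V3:561, V4:83, V5:62, V6:178 → nearest is V5
(8, 0, -1) — d² to each: V0:165, V1:372, V2:291, V3:86, V4:170, V5:229, V6:33 → nearest is V6
(-6, -3, 9) — d² to each: V0:162, V1:5, V2:94, V3:405, V4:131, V5:126, V6:270 → nearest is V1
(5, 8, 5) — d² to each: V0:354, V1:329, V2:302, V3:369, V4:213, V5:216, V6:66 → nearest is V6
(-2, -5, 6) — d² to each: V0:73, V1:46, V2:101, V3:218, V4:98, V5:123, V6:181 → nearest is V1
Tally — V1:2, V5:1, V6:3. V6 captures the most (3).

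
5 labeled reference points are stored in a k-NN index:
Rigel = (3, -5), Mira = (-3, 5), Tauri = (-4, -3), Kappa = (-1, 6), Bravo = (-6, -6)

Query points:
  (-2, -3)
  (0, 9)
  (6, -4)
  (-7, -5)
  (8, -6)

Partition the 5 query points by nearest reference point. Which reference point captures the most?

Rigel

(-2, -3) — d² to each: Rigel:29, Mira:65, Tauri:4, Kappa:82, Bravo:25 → nearest is Tauri
(0, 9) — d² to each: Rigel:205, Mira:25, Tauri:160, Kappa:10, Bravo:261 → nearest is Kappa
(6, -4) — d² to each: Rigel:10, Mira:162, Tauri:101, Kappa:149, Bravo:148 → nearest is Rigel
(-7, -5) — d² to each: Rigel:100, Mira:116, Tauri:13, Kappa:157, Bravo:2 → nearest is Bravo
(8, -6) — d² to each: Rigel:26, Mira:242, Tauri:153, Kappa:225, Bravo:196 → nearest is Rigel
Tally — Rigel:2, Tauri:1, Kappa:1, Bravo:1. Rigel captures the most (2).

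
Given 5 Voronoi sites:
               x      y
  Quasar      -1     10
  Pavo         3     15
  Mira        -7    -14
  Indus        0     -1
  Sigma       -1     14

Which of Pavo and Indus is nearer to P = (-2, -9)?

Compare squared distances:
d²(P, Pavo) = (-2−3)² + (-9−15)² = 25 + 576 = 601
d²(P, Indus) = (-2−0)² + (-9−(-1))² = 4 + 64 = 68
601 > 68, so Indus is closer.

Indus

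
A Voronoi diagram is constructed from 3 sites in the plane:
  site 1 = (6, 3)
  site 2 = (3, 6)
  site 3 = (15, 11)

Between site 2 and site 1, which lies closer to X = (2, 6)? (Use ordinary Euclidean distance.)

site 2

Compare squared distances:
d²(X, site 2) = (2−3)² + (6−6)² = 1 + 0 = 1
d²(X, site 1) = (2−6)² + (6−3)² = 16 + 9 = 25
1 < 25, so site 2 is closer.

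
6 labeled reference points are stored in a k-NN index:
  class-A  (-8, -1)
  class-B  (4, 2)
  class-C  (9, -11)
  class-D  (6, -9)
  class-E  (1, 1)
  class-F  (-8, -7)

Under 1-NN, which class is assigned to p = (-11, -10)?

class-F

Squared Euclidean distances:
d²(p, class-A) = (-11−(-8))² + (-10−(-1))² = 9 + 81 = 90
d²(p, class-B) = (-11−4)² + (-10−2)² = 225 + 144 = 369
d²(p, class-C) = (-11−9)² + (-10−(-11))² = 400 + 1 = 401
d²(p, class-D) = (-11−6)² + (-10−(-9))² = 289 + 1 = 290
d²(p, class-E) = (-11−1)² + (-10−1)² = 144 + 121 = 265
d²(p, class-F) = (-11−(-8))² + (-10−(-7))² = 9 + 9 = 18
The smallest is to class-F, so p lies in the Voronoi region of class-F.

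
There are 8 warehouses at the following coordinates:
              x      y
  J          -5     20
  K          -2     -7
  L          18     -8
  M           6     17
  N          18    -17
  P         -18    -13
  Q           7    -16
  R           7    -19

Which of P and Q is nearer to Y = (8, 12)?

Compare squared distances:
|YP|² = (8−(-18))² + (12−(-13))² = 676 + 625 = 1301
|YQ|² = (8−7)² + (12−(-16))² = 1 + 784 = 785
1301 > 785, so Q is closer.

Q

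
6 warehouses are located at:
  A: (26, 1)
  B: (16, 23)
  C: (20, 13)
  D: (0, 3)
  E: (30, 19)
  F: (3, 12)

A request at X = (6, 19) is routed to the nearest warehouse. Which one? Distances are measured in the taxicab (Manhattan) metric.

d(X,A) = 20 + 18 = 38
d(X,B) = 10 + 4 = 14
d(X,C) = 14 + 6 = 20
d(X,D) = 6 + 16 = 22
d(X,E) = 24 + 0 = 24
d(X,F) = 3 + 7 = 10
F is nearest.

F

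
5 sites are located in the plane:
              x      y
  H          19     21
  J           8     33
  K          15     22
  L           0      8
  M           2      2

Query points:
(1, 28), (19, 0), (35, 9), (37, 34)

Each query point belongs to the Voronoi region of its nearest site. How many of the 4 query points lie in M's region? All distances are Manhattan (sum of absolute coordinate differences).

(1, 28) — d to each: H:25, J:12, K:20, L:21, M:27 → nearest is J
(19, 0) — d to each: H:21, J:44, K:26, L:27, M:19 → nearest is M
(35, 9) — d to each: H:28, J:51, K:33, L:36, M:40 → nearest is H
(37, 34) — d to each: H:31, J:30, K:34, L:63, M:67 → nearest is J
1 of the 4 points has M as nearest.

1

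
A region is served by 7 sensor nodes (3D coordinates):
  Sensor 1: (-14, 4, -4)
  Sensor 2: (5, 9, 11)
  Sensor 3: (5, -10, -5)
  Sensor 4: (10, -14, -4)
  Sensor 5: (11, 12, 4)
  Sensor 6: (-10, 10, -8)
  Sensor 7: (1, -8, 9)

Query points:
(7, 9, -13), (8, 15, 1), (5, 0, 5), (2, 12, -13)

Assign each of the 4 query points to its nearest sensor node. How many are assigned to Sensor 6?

(7, 9, -13) — d² to each: Sensor 1:547, Sensor 2:580, Sensor 3:429, Sensor 4:619, Sensor 5:314, Sensor 6:315, Sensor 7:809 → nearest is Sensor 5
(8, 15, 1) — d² to each: Sensor 1:630, Sensor 2:145, Sensor 3:670, Sensor 4:870, Sensor 5:27, Sensor 6:430, Sensor 7:642 → nearest is Sensor 5
(5, 0, 5) — d² to each: Sensor 1:458, Sensor 2:117, Sensor 3:200, Sensor 4:302, Sensor 5:181, Sensor 6:494, Sensor 7:96 → nearest is Sensor 7
(2, 12, -13) — d² to each: Sensor 1:401, Sensor 2:594, Sensor 3:557, Sensor 4:821, Sensor 5:370, Sensor 6:173, Sensor 7:885 → nearest is Sensor 6
1 of the 4 points has Sensor 6 as nearest.

1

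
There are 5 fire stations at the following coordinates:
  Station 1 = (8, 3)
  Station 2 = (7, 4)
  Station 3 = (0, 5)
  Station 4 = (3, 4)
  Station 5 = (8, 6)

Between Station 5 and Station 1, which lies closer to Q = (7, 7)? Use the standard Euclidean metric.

Station 5

Compare squared distances:
d²(Q, Station 5) = (7−8)² + (7−6)² = 1 + 1 = 2
d²(Q, Station 1) = (7−8)² + (7−3)² = 1 + 16 = 17
2 < 17, so Station 5 is closer.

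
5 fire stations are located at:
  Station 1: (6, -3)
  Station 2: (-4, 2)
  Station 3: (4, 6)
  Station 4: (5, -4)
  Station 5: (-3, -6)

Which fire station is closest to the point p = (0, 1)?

Station 2

Squared Euclidean distances:
d²(p, Station 1) = (0−6)² + (1−(-3))² = 36 + 16 = 52
d²(p, Station 2) = (0−(-4))² + (1−2)² = 16 + 1 = 17
d²(p, Station 3) = (0−4)² + (1−6)² = 16 + 25 = 41
d²(p, Station 4) = (0−5)² + (1−(-4))² = 25 + 25 = 50
d²(p, Station 5) = (0−(-3))² + (1−(-6))² = 9 + 49 = 58
Station 2 is nearest.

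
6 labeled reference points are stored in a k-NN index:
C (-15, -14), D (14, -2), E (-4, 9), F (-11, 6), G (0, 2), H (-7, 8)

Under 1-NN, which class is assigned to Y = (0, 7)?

E

Compare squared distances (the ordering matches that of the actual distances):
|YC|² = (0−(-15))² + (7−(-14))² = 225 + 441 = 666
|YD|² = (0−14)² + (7−(-2))² = 196 + 81 = 277
|YE|² = (0−(-4))² + (7−9)² = 16 + 4 = 20
|YF|² = (0−(-11))² + (7−6)² = 121 + 1 = 122
|YG|² = (0−0)² + (7−2)² = 0 + 25 = 25
|YH|² = (0−(-7))² + (7−8)² = 49 + 1 = 50
The smallest is to E, so Y lies in the Voronoi region of E.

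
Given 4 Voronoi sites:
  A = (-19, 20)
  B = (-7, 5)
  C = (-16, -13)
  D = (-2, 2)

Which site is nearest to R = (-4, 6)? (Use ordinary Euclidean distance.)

Squared Euclidean distances:
|RA|² = (-4−(-19))² + (6−20)² = 225 + 196 = 421
|RB|² = (-4−(-7))² + (6−5)² = 9 + 1 = 10
|RC|² = (-4−(-16))² + (6−(-13))² = 144 + 361 = 505
|RD|² = (-4−(-2))² + (6−2)² = 4 + 16 = 20
B is nearest.

B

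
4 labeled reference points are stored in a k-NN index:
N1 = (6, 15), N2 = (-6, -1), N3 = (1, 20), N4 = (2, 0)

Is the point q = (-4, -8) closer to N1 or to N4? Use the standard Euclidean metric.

N4

Compare squared distances:
|qN1|² = (-4−6)² + (-8−15)² = 100 + 529 = 629
|qN4|² = (-4−2)² + (-8−0)² = 36 + 64 = 100
629 > 100, so N4 is closer.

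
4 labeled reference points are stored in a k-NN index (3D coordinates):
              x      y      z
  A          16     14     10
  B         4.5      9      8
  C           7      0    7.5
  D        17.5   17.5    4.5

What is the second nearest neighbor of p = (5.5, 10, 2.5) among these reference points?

C

Since √ is increasing, it suffices to compare squared distances:
|pA|² = (5.5−16)² + (10−14)² + (2.5−10)² = 110.25 + 16 + 56.25 = 182.5
|pB|² = (5.5−4.5)² + (10−9)² + (2.5−8)² = 1 + 1 + 30.25 = 32.25
|pC|² = (5.5−7)² + (10−0)² + (2.5−7.5)² = 2.25 + 100 + 25 = 127.25
|pD|² = (5.5−17.5)² + (10−17.5)² + (2.5−4.5)² = 144 + 56.25 + 4 = 204.25
Sorted ascending: B, C, A, … — the second-nearest is C.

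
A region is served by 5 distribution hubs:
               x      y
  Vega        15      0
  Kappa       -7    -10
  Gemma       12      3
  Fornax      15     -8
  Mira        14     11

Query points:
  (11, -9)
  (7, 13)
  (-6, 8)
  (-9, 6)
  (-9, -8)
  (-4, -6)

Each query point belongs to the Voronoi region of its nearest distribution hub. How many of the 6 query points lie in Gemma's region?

0

(11, -9) — d² to each: Vega:97, Kappa:325, Gemma:145, Fornax:17, Mira:409 → nearest is Fornax
(7, 13) — d² to each: Vega:233, Kappa:725, Gemma:125, Fornax:505, Mira:53 → nearest is Mira
(-6, 8) — d² to each: Vega:505, Kappa:325, Gemma:349, Fornax:697, Mira:409 → nearest is Kappa
(-9, 6) — d² to each: Vega:612, Kappa:260, Gemma:450, Fornax:772, Mira:554 → nearest is Kappa
(-9, -8) — d² to each: Vega:640, Kappa:8, Gemma:562, Fornax:576, Mira:890 → nearest is Kappa
(-4, -6) — d² to each: Vega:397, Kappa:25, Gemma:337, Fornax:365, Mira:613 → nearest is Kappa
0 of the 6 points have Gemma as nearest.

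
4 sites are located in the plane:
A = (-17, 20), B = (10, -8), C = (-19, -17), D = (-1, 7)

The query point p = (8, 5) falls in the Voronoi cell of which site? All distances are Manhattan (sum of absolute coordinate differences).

d(p,A) = |8−(-17)| + |5−20| = 25 + 15 = 40
d(p,B) = |8−10| + |5−(-8)| = 2 + 13 = 15
d(p,C) = |8−(-19)| + |5−(-17)| = 27 + 22 = 49
d(p,D) = |8−(-1)| + |5−7| = 9 + 2 = 11
The smallest is to D, so p lies in the Voronoi region of D.

D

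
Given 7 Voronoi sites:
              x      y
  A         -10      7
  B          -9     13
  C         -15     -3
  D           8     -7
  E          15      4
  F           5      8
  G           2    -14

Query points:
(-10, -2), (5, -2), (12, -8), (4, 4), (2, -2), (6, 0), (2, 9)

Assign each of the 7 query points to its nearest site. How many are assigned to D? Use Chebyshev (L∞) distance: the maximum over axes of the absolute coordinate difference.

(-10, -2) — d to each: A:9, B:15, C:5, D:18, E:25, F:15, G:12 → nearest is C
(5, -2) — d to each: A:15, B:15, C:20, D:5, E:10, F:10, G:12 → nearest is D
(12, -8) — d to each: A:22, B:21, C:27, D:4, E:12, F:16, G:10 → nearest is D
(4, 4) — d to each: A:14, B:13, C:19, D:11, E:11, F:4, G:18 → nearest is F
(2, -2) — d to each: A:12, B:15, C:17, D:6, E:13, F:10, G:12 → nearest is D
(6, 0) — d to each: A:16, B:15, C:21, D:7, E:9, F:8, G:14 → nearest is D
(2, 9) — d to each: A:12, B:11, C:17, D:16, E:13, F:3, G:23 → nearest is F
4 of the 7 points have D as nearest.

4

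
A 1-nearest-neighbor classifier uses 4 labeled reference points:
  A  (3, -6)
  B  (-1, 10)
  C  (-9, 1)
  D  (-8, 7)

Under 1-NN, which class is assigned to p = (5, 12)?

B

Squared Euclidean distances:
|pA|² = (5−3)² + (12−(-6))² = 4 + 324 = 328
|pB|² = (5−(-1))² + (12−10)² = 36 + 4 = 40
|pC|² = (5−(-9))² + (12−1)² = 196 + 121 = 317
|pD|² = (5−(-8))² + (12−7)² = 169 + 25 = 194
B is nearest.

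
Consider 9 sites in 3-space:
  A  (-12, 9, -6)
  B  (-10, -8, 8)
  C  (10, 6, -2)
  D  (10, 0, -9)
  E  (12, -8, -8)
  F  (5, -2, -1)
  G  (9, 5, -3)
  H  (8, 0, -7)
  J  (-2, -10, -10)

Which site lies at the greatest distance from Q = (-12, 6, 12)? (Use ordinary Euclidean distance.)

Compare squared distances (the ordering matches that of the actual distances):
|QA|² = (-12−(-12))² + (6−9)² + (12−(-6))² = 0 + 9 + 324 = 333
|QB|² = (-12−(-10))² + (6−(-8))² + (12−8)² = 4 + 196 + 16 = 216
|QC|² = (-12−10)² + (6−6)² + (12−(-2))² = 484 + 0 + 196 = 680
|QD|² = (-12−10)² + (6−0)² + (12−(-9))² = 484 + 36 + 441 = 961
|QE|² = (-12−12)² + (6−(-8))² + (12−(-8))² = 576 + 196 + 400 = 1172
|QF|² = (-12−5)² + (6−(-2))² + (12−(-1))² = 289 + 64 + 169 = 522
|QG|² = (-12−9)² + (6−5)² + (12−(-3))² = 441 + 1 + 225 = 667
|QH|² = (-12−8)² + (6−0)² + (12−(-7))² = 400 + 36 + 361 = 797
|QJ|² = (-12−(-2))² + (6−(-10))² + (12−(-10))² = 100 + 256 + 484 = 840
The largest is to E.

E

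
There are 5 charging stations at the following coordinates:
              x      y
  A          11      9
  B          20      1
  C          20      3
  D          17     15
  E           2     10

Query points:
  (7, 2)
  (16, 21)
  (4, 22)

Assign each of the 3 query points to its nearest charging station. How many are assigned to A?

(7, 2) — d² to each: A:65, B:170, C:170, D:269, E:89 → nearest is A
(16, 21) — d² to each: A:169, B:416, C:340, D:37, E:317 → nearest is D
(4, 22) — d² to each: A:218, B:697, C:617, D:218, E:148 → nearest is E
1 of the 3 points has A as nearest.

1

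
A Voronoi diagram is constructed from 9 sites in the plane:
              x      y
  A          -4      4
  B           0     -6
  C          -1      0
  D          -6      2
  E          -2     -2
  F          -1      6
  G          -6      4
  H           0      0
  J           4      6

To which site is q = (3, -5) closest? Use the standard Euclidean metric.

B

Squared Euclidean distances:
|qA|² = (3−(-4))² + (-5−4)² = 49 + 81 = 130
|qB|² = (3−0)² + (-5−(-6))² = 9 + 1 = 10
|qC|² = (3−(-1))² + (-5−0)² = 16 + 25 = 41
|qD|² = (3−(-6))² + (-5−2)² = 81 + 49 = 130
|qE|² = (3−(-2))² + (-5−(-2))² = 25 + 9 = 34
|qF|² = (3−(-1))² + (-5−6)² = 16 + 121 = 137
|qG|² = (3−(-6))² + (-5−4)² = 81 + 81 = 162
|qH|² = (3−0)² + (-5−0)² = 9 + 25 = 34
|qJ|² = (3−4)² + (-5−6)² = 1 + 121 = 122
B is nearest.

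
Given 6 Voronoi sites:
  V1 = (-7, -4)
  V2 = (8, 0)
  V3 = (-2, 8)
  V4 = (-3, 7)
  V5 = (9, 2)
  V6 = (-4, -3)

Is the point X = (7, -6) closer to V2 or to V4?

Compare squared distances:
|XV2|² = (7−8)² + (-6−0)² = 1 + 36 = 37
|XV4|² = (7−(-3))² + (-6−7)² = 100 + 169 = 269
37 < 269, so V2 is closer.

V2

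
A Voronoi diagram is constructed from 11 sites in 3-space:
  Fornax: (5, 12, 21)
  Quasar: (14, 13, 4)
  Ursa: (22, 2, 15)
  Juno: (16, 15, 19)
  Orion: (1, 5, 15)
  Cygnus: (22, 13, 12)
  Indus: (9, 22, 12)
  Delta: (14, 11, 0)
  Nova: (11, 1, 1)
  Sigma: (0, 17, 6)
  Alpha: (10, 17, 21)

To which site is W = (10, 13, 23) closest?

Alpha

Squared Euclidean distances:
d²(W, Fornax) = 25 + 1 + 4 = 30
d²(W, Quasar) = 16 + 0 + 361 = 377
d²(W, Ursa) = 144 + 121 + 64 = 329
d²(W, Juno) = 36 + 4 + 16 = 56
d²(W, Orion) = 81 + 64 + 64 = 209
d²(W, Cygnus) = 144 + 0 + 121 = 265
d²(W, Indus) = 1 + 81 + 121 = 203
d²(W, Delta) = 16 + 4 + 529 = 549
d²(W, Nova) = 1 + 144 + 484 = 629
d²(W, Sigma) = 100 + 16 + 289 = 405
d²(W, Alpha) = 0 + 16 + 4 = 20
The smallest is to Alpha, so W lies in the Voronoi region of Alpha.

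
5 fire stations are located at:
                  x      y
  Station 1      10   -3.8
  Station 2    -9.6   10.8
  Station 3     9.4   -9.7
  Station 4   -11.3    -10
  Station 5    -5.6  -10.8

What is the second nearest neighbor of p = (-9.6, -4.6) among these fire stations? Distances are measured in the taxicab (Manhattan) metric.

d(p, Station 1) = |-9.6−10| + |-4.6−(-3.8)| = 19.6 + 0.8 = 20.4
d(p, Station 2) = |-9.6−(-9.6)| + |-4.6−10.8| = 0 + 15.4 = 15.4
d(p, Station 3) = |-9.6−9.4| + |-4.6−(-9.7)| = 19 + 5.1 = 24.1
d(p, Station 4) = |-9.6−(-11.3)| + |-4.6−(-10)| = 1.7 + 5.4 = 7.1
d(p, Station 5) = |-9.6−(-5.6)| + |-4.6−(-10.8)| = 4 + 6.2 = 10.2
Sorted ascending: Station 4, Station 5, Station 2, … — the second-nearest is Station 5.

Station 5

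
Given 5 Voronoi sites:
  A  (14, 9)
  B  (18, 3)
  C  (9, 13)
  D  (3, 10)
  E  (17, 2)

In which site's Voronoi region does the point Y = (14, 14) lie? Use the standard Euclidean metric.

Squared Euclidean distances:
|YA|² = 0 + 25 = 25
|YB|² = 16 + 121 = 137
|YC|² = 25 + 1 = 26
|YD|² = 121 + 16 = 137
|YE|² = 9 + 144 = 153
Minimum is at A.

A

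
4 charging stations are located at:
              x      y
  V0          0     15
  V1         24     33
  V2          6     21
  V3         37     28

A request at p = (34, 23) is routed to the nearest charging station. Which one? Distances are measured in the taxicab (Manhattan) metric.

V3

d(p,V0) = |34−0| + |23−15| = 34 + 8 = 42
d(p,V1) = |34−24| + |23−33| = 10 + 10 = 20
d(p,V2) = |34−6| + |23−21| = 28 + 2 = 30
d(p,V3) = |34−37| + |23−28| = 3 + 5 = 8
The smallest is to V3, so p lies in the Voronoi region of V3.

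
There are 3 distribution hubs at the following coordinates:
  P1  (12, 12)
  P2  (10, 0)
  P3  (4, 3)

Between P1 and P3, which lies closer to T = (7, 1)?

P3

Compare squared distances:
|TP1|² = (7−12)² + (1−12)² = 25 + 121 = 146
|TP3|² = (7−4)² + (1−3)² = 9 + 4 = 13
146 > 13, so P3 is closer.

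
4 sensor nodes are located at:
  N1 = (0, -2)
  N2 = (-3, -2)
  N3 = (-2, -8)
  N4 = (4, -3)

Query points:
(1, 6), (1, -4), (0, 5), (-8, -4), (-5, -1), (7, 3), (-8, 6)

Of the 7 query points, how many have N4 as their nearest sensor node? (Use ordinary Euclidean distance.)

(1, 6) — d² to each: N1:65, N2:80, N3:205, N4:90 → nearest is N1
(1, -4) — d² to each: N1:5, N2:20, N3:25, N4:10 → nearest is N1
(0, 5) — d² to each: N1:49, N2:58, N3:173, N4:80 → nearest is N1
(-8, -4) — d² to each: N1:68, N2:29, N3:52, N4:145 → nearest is N2
(-5, -1) — d² to each: N1:26, N2:5, N3:58, N4:85 → nearest is N2
(7, 3) — d² to each: N1:74, N2:125, N3:202, N4:45 → nearest is N4
(-8, 6) — d² to each: N1:128, N2:89, N3:232, N4:225 → nearest is N2
1 of the 7 points has N4 as nearest.

1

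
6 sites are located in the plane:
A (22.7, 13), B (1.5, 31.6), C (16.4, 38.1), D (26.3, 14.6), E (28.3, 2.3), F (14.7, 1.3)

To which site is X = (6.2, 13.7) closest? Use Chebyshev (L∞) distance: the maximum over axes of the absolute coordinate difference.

F

d(X,A) = max(16.5, 0.7) = 16.5
d(X,B) = max(4.7, 17.9) = 17.9
d(X,C) = max(10.2, 24.4) = 24.4
d(X,D) = max(20.1, 0.9) = 20.1
d(X,E) = max(22.1, 11.4) = 22.1
d(X,F) = max(8.5, 12.4) = 12.4
F is nearest.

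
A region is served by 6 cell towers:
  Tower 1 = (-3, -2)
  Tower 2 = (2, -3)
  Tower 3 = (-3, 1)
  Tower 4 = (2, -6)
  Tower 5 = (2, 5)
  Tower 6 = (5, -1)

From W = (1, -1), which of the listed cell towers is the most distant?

Tower 5

Compare squared distances (the ordering matches that of the actual distances):
d²(W, Tower 1) = 16 + 1 = 17
d²(W, Tower 2) = 1 + 4 = 5
d²(W, Tower 3) = 16 + 4 = 20
d²(W, Tower 4) = 1 + 25 = 26
d²(W, Tower 5) = 1 + 36 = 37
d²(W, Tower 6) = 16 + 0 = 16
The largest is to Tower 5.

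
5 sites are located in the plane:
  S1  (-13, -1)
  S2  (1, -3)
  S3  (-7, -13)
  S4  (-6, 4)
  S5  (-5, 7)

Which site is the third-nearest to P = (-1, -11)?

Compare squared distances (the ordering matches that of the actual distances):
|PS1|² = (-1−(-13))² + (-11−(-1))² = 144 + 100 = 244
|PS2|² = (-1−1)² + (-11−(-3))² = 4 + 64 = 68
|PS3|² = (-1−(-7))² + (-11−(-13))² = 36 + 4 = 40
|PS4|² = (-1−(-6))² + (-11−4)² = 25 + 225 = 250
|PS5|² = (-1−(-5))² + (-11−7)² = 16 + 324 = 340
Sorted ascending: S3, S2, S1, S4, … — the third-nearest is S1.

S1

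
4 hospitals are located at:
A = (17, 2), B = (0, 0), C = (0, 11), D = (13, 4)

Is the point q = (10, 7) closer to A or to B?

Compare squared distances:
|qA|² = (10−17)² + (7−2)² = 49 + 25 = 74
|qB|² = (10−0)² + (7−0)² = 100 + 49 = 149
74 < 149, so A is closer.

A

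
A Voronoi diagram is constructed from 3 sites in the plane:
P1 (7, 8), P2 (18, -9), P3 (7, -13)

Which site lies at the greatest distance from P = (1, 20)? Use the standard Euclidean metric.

Since √ is increasing, it suffices to compare squared distances:
|PP1|² = (1−7)² + (20−8)² = 36 + 144 = 180
|PP2|² = (1−18)² + (20−(-9))² = 289 + 841 = 1130
|PP3|² = (1−7)² + (20−(-13))² = 36 + 1089 = 1125
The largest is to P2.

P2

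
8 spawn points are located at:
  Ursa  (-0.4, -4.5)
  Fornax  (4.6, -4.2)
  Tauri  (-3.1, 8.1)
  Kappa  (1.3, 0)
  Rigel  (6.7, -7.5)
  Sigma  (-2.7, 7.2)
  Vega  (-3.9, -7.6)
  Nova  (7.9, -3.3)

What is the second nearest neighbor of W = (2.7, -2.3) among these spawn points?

Since √ is increasing, it suffices to compare squared distances:
d²(W, Ursa) = (2.7−(-0.4))² + (-2.3−(-4.5))² = 9.61 + 4.84 = 14.45
d²(W, Fornax) = (2.7−4.6)² + (-2.3−(-4.2))² = 3.61 + 3.61 = 7.22
d²(W, Tauri) = (2.7−(-3.1))² + (-2.3−8.1)² = 33.64 + 108.16 = 141.8
d²(W, Kappa) = (2.7−1.3)² + (-2.3−0)² = 1.96 + 5.29 = 7.25
d²(W, Rigel) = (2.7−6.7)² + (-2.3−(-7.5))² = 16 + 27.04 = 43.04
d²(W, Sigma) = (2.7−(-2.7))² + (-2.3−7.2)² = 29.16 + 90.25 = 119.41
d²(W, Vega) = (2.7−(-3.9))² + (-2.3−(-7.6))² = 43.56 + 28.09 = 71.65
d²(W, Nova) = (2.7−7.9)² + (-2.3−(-3.3))² = 27.04 + 1 = 28.04
Sorted ascending: Fornax, Kappa, Ursa, … — the second-nearest is Kappa.

Kappa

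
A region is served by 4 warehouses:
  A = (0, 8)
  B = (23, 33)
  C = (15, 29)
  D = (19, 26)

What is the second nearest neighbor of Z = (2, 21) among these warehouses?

C

Since √ is increasing, it suffices to compare squared distances:
|ZA|² = (2−0)² + (21−8)² = 4 + 169 = 173
|ZB|² = (2−23)² + (21−33)² = 441 + 144 = 585
|ZC|² = (2−15)² + (21−29)² = 169 + 64 = 233
|ZD|² = (2−19)² + (21−26)² = 289 + 25 = 314
Sorted ascending: A, C, D, … — the second-nearest is C.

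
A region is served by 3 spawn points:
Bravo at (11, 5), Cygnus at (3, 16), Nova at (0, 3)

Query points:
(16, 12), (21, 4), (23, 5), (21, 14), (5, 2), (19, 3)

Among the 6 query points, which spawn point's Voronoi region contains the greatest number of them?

Bravo

(16, 12) — d² to each: Bravo:74, Cygnus:185, Nova:337 → nearest is Bravo
(21, 4) — d² to each: Bravo:101, Cygnus:468, Nova:442 → nearest is Bravo
(23, 5) — d² to each: Bravo:144, Cygnus:521, Nova:533 → nearest is Bravo
(21, 14) — d² to each: Bravo:181, Cygnus:328, Nova:562 → nearest is Bravo
(5, 2) — d² to each: Bravo:45, Cygnus:200, Nova:26 → nearest is Nova
(19, 3) — d² to each: Bravo:68, Cygnus:425, Nova:361 → nearest is Bravo
Tally — Bravo:5, Nova:1. Bravo captures the most (5).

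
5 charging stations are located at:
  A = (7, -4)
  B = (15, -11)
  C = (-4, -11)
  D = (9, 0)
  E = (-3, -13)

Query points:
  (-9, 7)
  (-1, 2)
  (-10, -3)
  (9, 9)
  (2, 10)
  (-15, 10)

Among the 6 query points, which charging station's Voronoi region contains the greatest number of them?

(-9, 7) — d² to each: A:377, B:900, C:349, D:373, E:436 → nearest is C
(-1, 2) — d² to each: A:100, B:425, C:178, D:104, E:229 → nearest is A
(-10, -3) — d² to each: A:290, B:689, C:100, D:370, E:149 → nearest is C
(9, 9) — d² to each: A:173, B:436, C:569, D:81, E:628 → nearest is D
(2, 10) — d² to each: A:221, B:610, C:477, D:149, E:554 → nearest is D
(-15, 10) — d² to each: A:680, B:1341, C:562, D:676, E:673 → nearest is C
Tally — A:1, C:3, D:2. C captures the most (3).

C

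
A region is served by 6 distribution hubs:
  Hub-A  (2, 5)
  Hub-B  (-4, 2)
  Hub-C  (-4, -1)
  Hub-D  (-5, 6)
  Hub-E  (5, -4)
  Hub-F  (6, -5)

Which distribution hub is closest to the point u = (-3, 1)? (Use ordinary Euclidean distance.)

Hub-B

Since √ is increasing, it suffices to compare squared distances:
d²(u, Hub-A) = (-3−2)² + (1−5)² = 25 + 16 = 41
d²(u, Hub-B) = (-3−(-4))² + (1−2)² = 1 + 1 = 2
d²(u, Hub-C) = (-3−(-4))² + (1−(-1))² = 1 + 4 = 5
d²(u, Hub-D) = (-3−(-5))² + (1−6)² = 4 + 25 = 29
d²(u, Hub-E) = (-3−5)² + (1−(-4))² = 64 + 25 = 89
d²(u, Hub-F) = (-3−6)² + (1−(-5))² = 81 + 36 = 117
Minimum is at Hub-B.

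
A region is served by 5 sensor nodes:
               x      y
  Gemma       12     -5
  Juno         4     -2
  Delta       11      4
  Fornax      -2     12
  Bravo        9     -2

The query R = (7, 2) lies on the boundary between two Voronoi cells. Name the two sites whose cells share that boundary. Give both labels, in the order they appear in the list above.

Squared distances from R to each site:
d²(R, Gemma) = (7−12)² + (2−(-5))² = 25 + 49 = 74
d²(R, Juno) = (7−4)² + (2−(-2))² = 9 + 16 = 25
d²(R, Delta) = (7−11)² + (2−4)² = 16 + 4 = 20
d²(R, Fornax) = (7−(-2))² + (2−12)² = 81 + 100 = 181
d²(R, Bravo) = (7−9)² + (2−(-2))² = 4 + 16 = 20
R is equidistant from Delta and Bravo (both at squared distance 20), and every other site is strictly farther — so R lies on the Delta–Bravo Voronoi edge.

Delta and Bravo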